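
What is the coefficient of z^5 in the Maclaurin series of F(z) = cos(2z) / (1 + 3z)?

-191

Multiply the two series term by term and collect like powers.
F(0) = 1
F′(0) = -3
F′′(0) = 14
F′′′(0) = -126
F^(4)(0) = 1528
F^(5)(0) = -22920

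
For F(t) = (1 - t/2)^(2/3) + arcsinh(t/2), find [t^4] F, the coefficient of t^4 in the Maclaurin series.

-7/3888

Expand each term separately and add.
F(0) = 1
F′(0) = 1/6
F′′(0) = -1/18
F′′′(0) = -35/216
F^(4)(0) = -7/162
So c_4 = F^(4)(0)/4! = -7/3888.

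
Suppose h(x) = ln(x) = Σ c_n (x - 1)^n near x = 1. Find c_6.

-1/6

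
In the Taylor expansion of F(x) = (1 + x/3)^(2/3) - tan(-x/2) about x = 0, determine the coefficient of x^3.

761/17496

Combine the two series term by term.
F(0) = 1
F′(0) = 13/18
F′′(0) = -2/81
F′′′(0) = 761/2916
So c_3 = F′′′(0)/3! = 761/17496.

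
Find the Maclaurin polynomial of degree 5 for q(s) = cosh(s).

q(0) = 1
q′(0) = 0
q′′(0) = 1
q′′′(0) = 0
q^(4)(0) = 1
q^(5)(0) = 0

s^4/24 + s^2/2 + 1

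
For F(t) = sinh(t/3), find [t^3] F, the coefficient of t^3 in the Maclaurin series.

1/162

Apply the Taylor formula c_k = f^(k)(a)/k!.
[t^0] = 0;  [t^1] = 1/3;  [t^2] = 0;  [t^3] = 1/162.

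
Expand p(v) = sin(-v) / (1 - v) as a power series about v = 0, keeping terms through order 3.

-5*v^3/6 - v^2 - v

Write out both Maclaurin series and multiply, keeping only the needed powers.
p(0) = 0
p′(0) = -1
p′′(0) = -2
p′′′(0) = -5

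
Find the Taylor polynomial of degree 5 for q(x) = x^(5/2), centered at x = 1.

3*(x - 1)^5/256 - 5*(x - 1)^4/128 + 5*(x - 1)^3/16 + 15*(x - 1)^2/8 + 5*(x - 1)/2 + 1

Use the known series and substitute for the argument.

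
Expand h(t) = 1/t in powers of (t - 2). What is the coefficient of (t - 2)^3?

-1/16

h(2) = 1/2
h′(2) = -1/4
h′′(2) = 1/4
h′′′(2) = -3/8
The Taylor polynomial is Σ h^(k)(2)/k! · (t - 2)^k.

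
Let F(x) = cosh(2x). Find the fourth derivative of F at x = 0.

16

Use the known series and substitute for the argument.
The coefficient of x^4 in the expansion is 2/3, so F^(4)(0) = 4! * (2/3) = 16.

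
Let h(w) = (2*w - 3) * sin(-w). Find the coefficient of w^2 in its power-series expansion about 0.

-2

Distribute the polynomial across the series and collect like powers.
[w^0] = 0;  [w^1] = 3;  [w^2] = -2.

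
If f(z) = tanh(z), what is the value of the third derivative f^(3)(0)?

The coefficient of z^3 in the expansion is -1/3, so f′′′(0) = 3! * (-1/3) = -2.

-2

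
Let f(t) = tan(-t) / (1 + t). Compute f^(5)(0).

Take the Cauchy product of the two expansions.
The coefficient of t^5 in the expansion is -22/15, so f^(5)(0) = 5! * (-22/15) = -176.

-176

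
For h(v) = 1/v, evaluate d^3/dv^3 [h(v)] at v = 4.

-3/128

The coefficient of (v - 4)^3 in the expansion is -1/256, so h′′′(4) = 3! * (-1/256) = -3/128.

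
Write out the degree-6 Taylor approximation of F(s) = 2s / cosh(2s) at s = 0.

Invert the denominator's series and multiply.
F(0) = 0
F′(0) = 2
F′′(0) = 0
F′′′(0) = -24
F^(4)(0) = 0
F^(5)(0) = 800
F^(6)(0) = 0

20*s^5/3 - 4*s^3 + 2*s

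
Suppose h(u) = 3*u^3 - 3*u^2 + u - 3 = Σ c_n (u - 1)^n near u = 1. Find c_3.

3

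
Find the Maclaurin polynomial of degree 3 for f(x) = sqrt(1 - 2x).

[x^0] = 1;  [x^1] = -1;  [x^2] = -1/2;  [x^3] = -1/2.

-x^3/2 - x^2/2 - x + 1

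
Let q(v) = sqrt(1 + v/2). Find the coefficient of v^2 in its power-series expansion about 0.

[v^0] = 1;  [v^1] = 1/4;  [v^2] = -1/32.

-1/32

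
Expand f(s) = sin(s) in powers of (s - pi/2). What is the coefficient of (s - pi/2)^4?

1/24

[(s - pi/2)^0] = 1;  [(s - pi/2)^1] = 0;  [(s - pi/2)^2] = -1/2;  [(s - pi/2)^3] = 0;  [(s - pi/2)^4] = 1/24.
So c_4 = f^(4)(pi/2)/4! = 1/24.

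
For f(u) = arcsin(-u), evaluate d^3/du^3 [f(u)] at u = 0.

Differentiate repeatedly and evaluate at the center.
The coefficient of u^3 in the expansion is -1/6, so f′′′(0) = 3! * (-1/6) = -1.

-1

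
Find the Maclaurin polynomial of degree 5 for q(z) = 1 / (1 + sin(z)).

-61*z^5/120 + 2*z^4/3 - 5*z^3/6 + z^2 - z + 1

Use the geometric series for the reciprocal, then substitute.
[z^0] = 1;  [z^1] = -1;  [z^2] = 1;  [z^3] = -5/6;  [z^4] = 2/3;  [z^5] = -61/120.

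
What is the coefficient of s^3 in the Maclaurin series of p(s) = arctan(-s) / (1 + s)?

Write out both Maclaurin series and multiply, keeping only the needed powers.
p(0) = 0
p′(0) = -1
p′′(0) = 2
p′′′(0) = -4
Dividing each by k! gives the coefficients c_0, ..., c_3.

-2/3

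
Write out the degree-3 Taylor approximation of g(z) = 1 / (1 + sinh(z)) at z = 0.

Expand as Σ (-1)^k u^k with u equal to the inner function's series.
g(0) = 1
g′(0) = -1
g′′(0) = 2
g′′′(0) = -7
The Taylor polynomial is Σ g^(k)(0)/k! · z^k.

-7*z^3/6 + z^2 - z + 1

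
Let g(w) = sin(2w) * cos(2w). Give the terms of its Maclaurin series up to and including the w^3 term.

Take the Cauchy product of the two expansions.

-16*w^3/3 + 2*w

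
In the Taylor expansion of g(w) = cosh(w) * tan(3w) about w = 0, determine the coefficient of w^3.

21/2

Take the Cauchy product of the two expansions.
So c_3 = g′′′(0)/3! = 21/2.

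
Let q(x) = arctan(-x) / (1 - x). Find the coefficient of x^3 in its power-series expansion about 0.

Expand 1/(denominator) as a geometric series and multiply by the numerator's series.

-2/3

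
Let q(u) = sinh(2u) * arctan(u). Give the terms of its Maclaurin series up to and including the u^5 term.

2*u^4/3 + 2*u^2

Expand each factor separately, then convolve coefficients.
q(0) = 0
q′(0) = 0
q′′(0) = 4
q′′′(0) = 0
q^(4)(0) = 16
q^(5)(0) = 0
Then c_k = q^(k)(0)/k! gives each Taylor coefficient.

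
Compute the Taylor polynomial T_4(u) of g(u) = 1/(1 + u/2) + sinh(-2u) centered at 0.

Combine the two series term by term.
g(0) = 1
g′(0) = -5/2
g′′(0) = 1/2
g′′′(0) = -35/4
g^(4)(0) = 3/2
Then c_k = g^(k)(0)/k! gives each Taylor coefficient.

u^4/16 - 35*u^3/24 + u^2/4 - 5*u/2 + 1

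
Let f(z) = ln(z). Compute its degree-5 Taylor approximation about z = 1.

[(z - 1)^0] = 0;  [(z - 1)^1] = 1;  [(z - 1)^2] = -1/2;  [(z - 1)^3] = 1/3;  [(z - 1)^4] = -1/4;  [(z - 1)^5] = 1/5.

(z - 1)^5/5 - (z - 1)^4/4 + (z - 1)^3/3 - (z - 1)^2/2 + (z - 1)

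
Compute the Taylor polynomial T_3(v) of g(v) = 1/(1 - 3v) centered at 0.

Use the known series and substitute for the argument.
g(0) = 1
g′(0) = 3
g′′(0) = 18
g′′′(0) = 162
The Taylor polynomial is Σ g^(k)(0)/k! · v^k.

27*v^3 + 9*v^2 + 3*v + 1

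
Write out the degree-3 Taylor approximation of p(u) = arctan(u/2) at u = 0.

-u^3/24 + u/2

p(0) = 0
p′(0) = 1/2
p′′(0) = 0
p′′′(0) = -1/4
Then c_k = p^(k)(0)/k! gives each Taylor coefficient.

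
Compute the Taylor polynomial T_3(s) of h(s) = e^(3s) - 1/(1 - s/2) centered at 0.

35*s^3/8 + 17*s^2/4 + 5*s/2

Combine the two series term by term.
[s^0] = 0;  [s^1] = 5/2;  [s^2] = 17/4;  [s^3] = 35/8.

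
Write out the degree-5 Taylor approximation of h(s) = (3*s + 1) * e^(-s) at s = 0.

7*s^5/60 - 11*s^4/24 + 4*s^3/3 - 5*s^2/2 + 2*s + 1

Distribute the polynomial across the series and collect like powers.
[s^0] = 1;  [s^1] = 2;  [s^2] = -5/2;  [s^3] = 4/3;  [s^4] = -11/24;  [s^5] = 7/60.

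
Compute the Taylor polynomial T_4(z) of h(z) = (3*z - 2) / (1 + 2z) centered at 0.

-56*z^4 + 28*z^3 - 14*z^2 + 7*z - 2

Multiply each power in the prefactor through the base expansion.
h(0) = -2
h′(0) = 7
h′′(0) = -28
h′′′(0) = 168
h^(4)(0) = -1344
Dividing each by k! gives the coefficients c_0, ..., c_4.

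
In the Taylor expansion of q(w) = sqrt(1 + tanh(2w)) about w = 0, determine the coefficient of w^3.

Compose series: expand the inner function first, then feed it into the outer expansion.
[w^0] = 1;  [w^1] = 1;  [w^2] = -1/2;  [w^3] = -5/6.

-5/6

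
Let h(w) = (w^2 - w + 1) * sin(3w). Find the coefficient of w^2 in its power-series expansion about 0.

-3

Shift and add copies of the series according to the polynomial's terms.
[w^0] = 0;  [w^1] = 3;  [w^2] = -3.
So c_2 = h′′(0)/2! = -3.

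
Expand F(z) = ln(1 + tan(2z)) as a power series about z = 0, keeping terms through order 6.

Let u equal the inner series; expand the outer function in u and truncate.
F(0) = 0
F′(0) = 2
F′′(0) = -4
F′′′(0) = 32
F^(4)(0) = -224
F^(5)(0) = 2560
F^(6)(0) = -31744
The Taylor polynomial is Σ F^(k)(0)/k! · z^k.

-1984*z^6/45 + 64*z^5/3 - 28*z^4/3 + 16*z^3/3 - 2*z^2 + 2*z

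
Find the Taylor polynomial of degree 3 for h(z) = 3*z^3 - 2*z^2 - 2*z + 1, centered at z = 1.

3*(z - 1)^3 + 7*(z - 1)^2 + 3*(z - 1)

Use the known series and substitute for the argument.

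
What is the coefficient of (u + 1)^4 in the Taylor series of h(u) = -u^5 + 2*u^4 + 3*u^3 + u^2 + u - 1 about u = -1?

h(-1) = -1
h′(-1) = -5
h′′(-1) = 28
h′′′(-1) = -90
h^(4)(-1) = 168

7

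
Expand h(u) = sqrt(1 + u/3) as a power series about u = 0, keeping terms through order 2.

-u^2/72 + u/6 + 1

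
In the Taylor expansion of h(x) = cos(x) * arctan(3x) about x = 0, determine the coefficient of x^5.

2129/40

Take the Cauchy product of the two expansions.
h(0) = 0
h′(0) = 3
h′′(0) = 0
h′′′(0) = -63
h^(4)(0) = 0
h^(5)(0) = 6387
So c_5 = h^(5)(0)/5! = 2129/40.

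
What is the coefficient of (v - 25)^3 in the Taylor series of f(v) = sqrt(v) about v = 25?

f(25) = 5
f′(25) = 1/10
f′′(25) = -1/500
f′′′(25) = 3/25000
Dividing each by k! gives the coefficients c_0, ..., c_3.

1/50000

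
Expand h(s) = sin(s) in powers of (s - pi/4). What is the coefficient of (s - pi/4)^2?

-sqrt(2)/4

h(pi/4) = sqrt(2)/2
h′(pi/4) = sqrt(2)/2
h′′(pi/4) = -sqrt(2)/2
So c_2 = h′′(pi/4)/2! = -sqrt(2)/4.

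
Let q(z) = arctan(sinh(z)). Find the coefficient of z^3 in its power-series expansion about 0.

Plug the Maclaurin series of the inner function into that of the outer and collect terms.
q(0) = 0
q′(0) = 1
q′′(0) = 0
q′′′(0) = -1
So c_3 = q′′′(0)/3! = -1/6.

-1/6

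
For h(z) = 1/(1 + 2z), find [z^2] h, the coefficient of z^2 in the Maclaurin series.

4

h(0) = 1
h′(0) = -2
h′′(0) = 8
Then c_k = h^(k)(0)/k! gives each Taylor coefficient.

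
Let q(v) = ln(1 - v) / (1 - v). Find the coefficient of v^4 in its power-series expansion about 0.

Take the Cauchy product of the two expansions.
q(0) = 0
q′(0) = -1
q′′(0) = -3
q′′′(0) = -11
q^(4)(0) = -50
So c_4 = q^(4)(0)/4! = -25/12.

-25/12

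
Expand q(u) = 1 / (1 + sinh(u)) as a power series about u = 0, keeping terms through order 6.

77*u^6/45 - 181*u^5/120 + 4*u^4/3 - 7*u^3/6 + u^2 - u + 1

Write 1/(1+u) = 1 - u + u^2 - u^3 + ... and substitute the series for u.
q(0) = 1
q′(0) = -1
q′′(0) = 2
q′′′(0) = -7
q^(4)(0) = 32
q^(5)(0) = -181
q^(6)(0) = 1232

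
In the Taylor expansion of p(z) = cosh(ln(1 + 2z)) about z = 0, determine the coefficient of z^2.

Let u equal the inner series; expand the outer function in u and truncate.
p(0) = 1
p′(0) = 0
p′′(0) = 4
Then c_k = p^(k)(0)/k! gives each Taylor coefficient.

2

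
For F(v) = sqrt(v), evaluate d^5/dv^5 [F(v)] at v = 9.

35/209952

From the series, [(v - 9)^5] F = 7/5038848; multiply by 5! = 120 to get 35/209952.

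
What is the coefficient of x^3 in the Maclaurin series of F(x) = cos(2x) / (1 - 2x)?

Write out both Maclaurin series and multiply, keeping only the needed powers.
F(0) = 1
F′(0) = 2
F′′(0) = 4
F′′′(0) = 24

4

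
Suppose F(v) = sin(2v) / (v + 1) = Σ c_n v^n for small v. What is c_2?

-2

Expand 1/(denominator) as a geometric series and multiply by the numerator's series.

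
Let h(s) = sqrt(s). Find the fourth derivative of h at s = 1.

The coefficient of (s - 1)^4 in the expansion is -5/128, so h^(4)(1) = 4! * (-5/128) = -15/16.

-15/16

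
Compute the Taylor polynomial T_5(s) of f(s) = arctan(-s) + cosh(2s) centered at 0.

Combine the two series term by term.
f(0) = 1
f′(0) = -1
f′′(0) = 4
f′′′(0) = 2
f^(4)(0) = 16
f^(5)(0) = -24

-s^5/5 + 2*s^4/3 + s^3/3 + 2*s^2 - s + 1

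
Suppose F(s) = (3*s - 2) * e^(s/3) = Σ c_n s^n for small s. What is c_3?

25/162

Distribute the polynomial across the series and collect like powers.
F(0) = -2
F′(0) = 7/3
F′′(0) = 16/9
F′′′(0) = 25/27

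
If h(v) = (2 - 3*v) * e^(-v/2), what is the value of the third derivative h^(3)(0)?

Shift and add copies of the series according to the polynomial's terms.
From the series, [v^3] h = -5/12; multiply by 3! = 6 to get -5/2.

-5/2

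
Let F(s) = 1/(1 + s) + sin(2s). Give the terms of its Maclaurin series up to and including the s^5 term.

-11*s^5/15 + s^4 - 7*s^3/3 + s^2 + s + 1

Combine the two series term by term.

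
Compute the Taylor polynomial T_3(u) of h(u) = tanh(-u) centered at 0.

u^3/3 - u

h(0) = 0
h′(0) = -1
h′′(0) = 0
h′′′(0) = 2
The Taylor polynomial is Σ h^(k)(0)/k! · u^k.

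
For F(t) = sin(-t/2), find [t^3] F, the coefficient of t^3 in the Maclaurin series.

1/48

F(0) = 0
F′(0) = -1/2
F′′(0) = 0
F′′′(0) = 1/8
The Taylor polynomial is Σ F^(k)(0)/k! · t^k.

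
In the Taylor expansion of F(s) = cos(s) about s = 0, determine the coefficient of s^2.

Compute the successive derivatives at the expansion point and divide by k!.
[s^0] = 1;  [s^1] = 0;  [s^2] = -1/2.

-1/2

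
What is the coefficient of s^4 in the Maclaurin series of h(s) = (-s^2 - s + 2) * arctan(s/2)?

Shift and add copies of the series according to the polynomial's terms.
h(0) = 0
h′(0) = 1
h′′(0) = -1
h′′′(0) = -7/2
h^(4)(0) = 1
So c_4 = h^(4)(0)/4! = 1/24.

1/24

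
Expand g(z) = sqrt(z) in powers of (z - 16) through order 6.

-21*(z - 16)^6/4294967296 + 7*(z - 16)^5/67108864 - 5*(z - 16)^4/2097152 + (z - 16)^3/16384 - (z - 16)^2/512 + (z - 16)/8 + 4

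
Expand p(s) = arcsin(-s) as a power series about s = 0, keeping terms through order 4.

-s^3/6 - s

p(0) = 0
p′(0) = -1
p′′(0) = 0
p′′′(0) = -1
p^(4)(0) = 0
The Taylor polynomial is Σ p^(k)(0)/k! · s^k.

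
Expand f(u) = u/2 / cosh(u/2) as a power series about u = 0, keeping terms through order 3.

-u^3/16 + u/2

Write the quotient as an unknown series and match coefficients against numerator = denominator · series.
f(0) = 0
f′(0) = 1/2
f′′(0) = 0
f′′′(0) = -3/8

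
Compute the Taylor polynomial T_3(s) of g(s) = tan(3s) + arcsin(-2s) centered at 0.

23*s^3/3 + s

Combine the two series term by term.
g(0) = 0
g′(0) = 1
g′′(0) = 0
g′′′(0) = 46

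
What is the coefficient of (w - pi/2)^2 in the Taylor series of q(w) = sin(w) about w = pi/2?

[(w - pi/2)^0] = 1;  [(w - pi/2)^1] = 0;  [(w - pi/2)^2] = -1/2.
So c_2 = q′′(pi/2)/2! = -1/2.

-1/2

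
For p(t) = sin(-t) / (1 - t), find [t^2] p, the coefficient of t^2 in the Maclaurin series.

-1

Use 1/(1 - r) = Σ r^k on the denominator, then take the Cauchy product.
[t^0] = 0;  [t^1] = -1;  [t^2] = -1.
So c_2 = p′′(0)/2! = -1.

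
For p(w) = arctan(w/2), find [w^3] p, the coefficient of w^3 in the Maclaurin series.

p(0) = 0
p′(0) = 1/2
p′′(0) = 0
p′′′(0) = -1/4

-1/24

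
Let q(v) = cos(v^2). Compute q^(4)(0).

From the series, [v^4] q = -1/2; multiply by 4! = 24 to get -12.

-12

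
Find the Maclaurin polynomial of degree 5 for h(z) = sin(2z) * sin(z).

-5*z^4/3 + 2*z^2

Expand each factor separately, then convolve coefficients.
h(0) = 0
h′(0) = 0
h′′(0) = 4
h′′′(0) = 0
h^(4)(0) = -40
h^(5)(0) = 0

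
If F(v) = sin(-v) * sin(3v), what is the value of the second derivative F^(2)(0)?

Write out both Maclaurin series and multiply, keeping only the needed powers.
From the series, [v^2] F = -3; multiply by 2! = 2 to get -6.

-6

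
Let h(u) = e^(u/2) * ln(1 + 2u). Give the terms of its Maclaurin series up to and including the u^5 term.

Multiply the two series term by term and collect like powers.
h(0) = 0
h′(0) = 2
h′′(0) = -2
h′′′(0) = 23/2
h^(4)(0) = -69
h^(5)(0) = 4509/8
Then c_k = h^(k)(0)/k! gives each Taylor coefficient.

1503*u^5/320 - 23*u^4/8 + 23*u^3/12 - u^2 + 2*u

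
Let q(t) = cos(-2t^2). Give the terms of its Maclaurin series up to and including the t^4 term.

Use the known series and substitute for the argument.
[t^0] = 1;  [t^1] = 0;  [t^2] = 0;  [t^3] = 0;  [t^4] = -2.

1 - 2*t^4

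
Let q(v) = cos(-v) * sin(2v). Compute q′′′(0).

Expand each factor separately, then convolve coefficients.
The coefficient of v^3 in the expansion is -7/3, so q′′′(0) = 3! * (-7/3) = -14.

-14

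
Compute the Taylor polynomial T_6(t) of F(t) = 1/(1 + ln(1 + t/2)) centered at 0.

Compose series: expand the inner function first, then feed it into the outer expansion.
[t^0] = 1;  [t^1] = -1/2;  [t^2] = 3/8;  [t^3] = -7/24;  [t^4] = 11/48;  [t^5] = -347/1920;  [t^6] = 3289/23040.

3289*t^6/23040 - 347*t^5/1920 + 11*t^4/48 - 7*t^3/24 + 3*t^2/8 - t/2 + 1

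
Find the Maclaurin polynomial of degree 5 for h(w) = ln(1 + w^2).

[w^0] = 0;  [w^1] = 0;  [w^2] = 1;  [w^3] = 0;  [w^4] = -1/2;  [w^5] = 0.

-w^4/2 + w^2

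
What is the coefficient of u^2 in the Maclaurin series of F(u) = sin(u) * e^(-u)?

-1

Write out both Maclaurin series and multiply, keeping only the needed powers.
F(0) = 0
F′(0) = 1
F′′(0) = -2
So c_2 = F′′(0)/2! = -1.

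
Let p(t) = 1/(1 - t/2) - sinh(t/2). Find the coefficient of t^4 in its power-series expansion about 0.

1/16

Expand each term separately and add.
[t^0] = 1;  [t^1] = 0;  [t^2] = 1/4;  [t^3] = 5/48;  [t^4] = 1/16.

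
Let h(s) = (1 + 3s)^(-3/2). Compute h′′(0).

135/4

From the series, [s^2] h = 135/8; multiply by 2! = 2 to get 135/4.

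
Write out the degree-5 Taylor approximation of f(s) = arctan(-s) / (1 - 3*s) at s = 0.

-391*s^5/5 - 26*s^4 - 26*s^3/3 - 3*s^2 - s

Multiply the numerator's expansion by the denominator's geometric series.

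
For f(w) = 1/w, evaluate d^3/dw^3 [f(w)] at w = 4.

-3/128

From the series, [(w - 4)^3] f = -1/256; multiply by 3! = 6 to get -3/128.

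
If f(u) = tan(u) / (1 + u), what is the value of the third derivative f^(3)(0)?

Write out both Maclaurin series and multiply, keeping only the needed powers.
The coefficient of u^3 in the expansion is 4/3, so f′′′(0) = 3! * (4/3) = 8.

8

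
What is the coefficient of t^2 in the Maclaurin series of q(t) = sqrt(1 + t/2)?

Use the known series and substitute for the argument.
[t^0] = 1;  [t^1] = 1/4;  [t^2] = -1/32.
So c_2 = q′′(0)/2! = -1/32.

-1/32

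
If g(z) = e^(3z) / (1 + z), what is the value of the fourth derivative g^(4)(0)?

33

Write out both Maclaurin series and multiply, keeping only the needed powers.
The coefficient of z^4 in the expansion is 11/8, so g^(4)(0) = 4! * (11/8) = 33.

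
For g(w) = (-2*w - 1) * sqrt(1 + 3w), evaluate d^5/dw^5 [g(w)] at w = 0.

-1215/32

Distribute the polynomial across the series and collect like powers.
The coefficient of w^5 in the expansion is -81/256, so g^(5)(0) = 5! * (-81/256) = -1215/32.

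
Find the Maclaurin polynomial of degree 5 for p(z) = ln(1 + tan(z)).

2*z^5/3 - 7*z^4/12 + 2*z^3/3 - z^2/2 + z

Substitute the inner expansion into the outer series and collect powers.
[z^0] = 0;  [z^1] = 1;  [z^2] = -1/2;  [z^3] = 2/3;  [z^4] = -7/12;  [z^5] = 2/3.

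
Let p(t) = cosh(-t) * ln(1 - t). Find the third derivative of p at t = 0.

-5

Multiply the two series term by term and collect like powers.
The coefficient of t^3 in the expansion is -5/6, so p′′′(0) = 3! * (-5/6) = -5.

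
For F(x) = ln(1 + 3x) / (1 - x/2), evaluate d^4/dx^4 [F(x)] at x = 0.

-396

Write out both Maclaurin series and multiply, keeping only the needed powers.
The coefficient of x^4 in the expansion is -33/2, so F^(4)(0) = 4! * (-33/2) = -396.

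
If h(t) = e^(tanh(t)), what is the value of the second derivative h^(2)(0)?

1

Substitute the inner expansion into the outer series and collect powers.
The coefficient of t^2 in the expansion is 1/2, so h′′(0) = 2! * (1/2) = 1.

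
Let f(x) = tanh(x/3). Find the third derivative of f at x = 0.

The coefficient of x^3 in the expansion is -1/81, so f′′′(0) = 3! * (-1/81) = -2/27.

-2/27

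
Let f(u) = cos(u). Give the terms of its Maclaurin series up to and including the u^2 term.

1 - u^2/2

Differentiate repeatedly and evaluate at the center.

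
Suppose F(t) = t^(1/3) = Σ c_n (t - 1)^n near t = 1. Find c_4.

-10/243

Use the known series and substitute for the argument.
F(1) = 1
F′(1) = 1/3
F′′(1) = -2/9
F′′′(1) = 10/27
F^(4)(1) = -80/81
Dividing each by k! gives the coefficients c_0, ..., c_4.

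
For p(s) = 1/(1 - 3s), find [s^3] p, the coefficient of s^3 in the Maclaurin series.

Differentiate repeatedly and evaluate at the center.
So c_3 = p′′′(0)/3! = 27.

27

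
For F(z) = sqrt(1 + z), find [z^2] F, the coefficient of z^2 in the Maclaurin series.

F(0) = 1
F′(0) = 1/2
F′′(0) = -1/4

-1/8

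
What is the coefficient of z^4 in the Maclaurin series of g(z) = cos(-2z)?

2/3

Apply the Taylor formula c_k = f^(k)(a)/k!.
g(0) = 1
g′(0) = 0
g′′(0) = -4
g′′′(0) = 0
g^(4)(0) = 16
So c_4 = g^(4)(0)/4! = 2/3.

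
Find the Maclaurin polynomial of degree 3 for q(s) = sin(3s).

Use the known series and substitute for the argument.
q(0) = 0
q′(0) = 3
q′′(0) = 0
q′′′(0) = -27

-9*s^3/2 + 3*s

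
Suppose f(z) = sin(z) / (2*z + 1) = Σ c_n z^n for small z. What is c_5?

Expand 1/(denominator) as a geometric series and multiply by the numerator's series.
f(0) = 0
f′(0) = 1
f′′(0) = -4
f′′′(0) = 23
f^(4)(0) = -184
f^(5)(0) = 1841
So c_5 = f^(5)(0)/5! = 1841/120.

1841/120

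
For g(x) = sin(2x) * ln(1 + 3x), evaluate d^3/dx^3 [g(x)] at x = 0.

Take the Cauchy product of the two expansions.
From the series, [x^3] g = -9; multiply by 3! = 6 to get -54.

-54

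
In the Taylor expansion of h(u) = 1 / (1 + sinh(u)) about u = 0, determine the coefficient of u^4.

4/3

Expand as Σ (-1)^k u^k with u equal to the inner function's series.
h(0) = 1
h′(0) = -1
h′′(0) = 2
h′′′(0) = -7
h^(4)(0) = 32
Then c_k = h^(k)(0)/k! gives each Taylor coefficient.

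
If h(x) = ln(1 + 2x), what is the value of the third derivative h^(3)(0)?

16

From the series, [x^3] h = 8/3; multiply by 3! = 6 to get 16.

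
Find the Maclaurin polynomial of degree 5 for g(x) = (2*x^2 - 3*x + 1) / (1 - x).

1 - 2*x

Distribute the polynomial across the series and collect like powers.
[x^0] = 1;  [x^1] = -2;  [x^2] = 0;  [x^3] = 0;  [x^4] = 0;  [x^5] = 0.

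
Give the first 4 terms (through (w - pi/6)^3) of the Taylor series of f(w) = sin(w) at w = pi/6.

-sqrt(3)*(w - pi/6)^3/12 - (w - pi/6)^2/4 + sqrt(3)*(w - pi/6)/2 + 1/2

f(pi/6) = 1/2
f′(pi/6) = sqrt(3)/2
f′′(pi/6) = -1/2
f′′′(pi/6) = -sqrt(3)/2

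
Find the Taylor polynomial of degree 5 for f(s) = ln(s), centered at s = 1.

(s - 1)^5/5 - (s - 1)^4/4 + (s - 1)^3/3 - (s - 1)^2/2 + (s - 1)

Apply the Taylor formula c_k = f^(k)(a)/k!.
f(1) = 0
f′(1) = 1
f′′(1) = -1
f′′′(1) = 2
f^(4)(1) = -6
f^(5)(1) = 24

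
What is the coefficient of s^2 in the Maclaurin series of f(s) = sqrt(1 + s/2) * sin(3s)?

Multiply the two series term by term and collect like powers.
f(0) = 0
f′(0) = 3
f′′(0) = 3/2
The Taylor polynomial is Σ f^(k)(0)/k! · s^k.

3/4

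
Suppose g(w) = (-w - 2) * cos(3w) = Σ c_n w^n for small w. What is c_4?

Multiply each power in the prefactor through the base expansion.

-27/4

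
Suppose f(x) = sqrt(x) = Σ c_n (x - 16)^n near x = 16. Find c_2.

-1/512

f(16) = 4
f′(16) = 1/8
f′′(16) = -1/256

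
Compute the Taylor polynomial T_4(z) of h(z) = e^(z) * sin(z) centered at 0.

z^3/3 + z^2 + z

Multiply the two series term by term and collect like powers.
[z^0] = 0;  [z^1] = 1;  [z^2] = 1;  [z^3] = 1/3;  [z^4] = 0.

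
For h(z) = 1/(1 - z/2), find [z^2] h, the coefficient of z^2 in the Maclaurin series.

1/4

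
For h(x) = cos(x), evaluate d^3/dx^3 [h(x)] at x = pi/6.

Differentiate repeatedly and evaluate at the center.
From the series, [(x - pi/6)^3] h = 1/12; multiply by 3! = 6 to get 1/2.

1/2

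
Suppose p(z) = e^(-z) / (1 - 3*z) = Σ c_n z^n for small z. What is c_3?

Multiply the numerator's expansion by the denominator's geometric series.
[z^0] = 1;  [z^1] = 2;  [z^2] = 13/2;  [z^3] = 58/3.

58/3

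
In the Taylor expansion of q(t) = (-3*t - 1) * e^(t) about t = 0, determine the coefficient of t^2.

Shift and add copies of the series according to the polynomial's terms.
[t^0] = -1;  [t^1] = -4;  [t^2] = -7/2.
So c_2 = q′′(0)/2! = -7/2.

-7/2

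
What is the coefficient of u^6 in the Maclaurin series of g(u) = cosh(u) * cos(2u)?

13/80

Write out both Maclaurin series and multiply, keeping only the needed powers.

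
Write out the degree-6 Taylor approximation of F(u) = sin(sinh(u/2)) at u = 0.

Let u equal the inner series; expand the outer function in u and truncate.

-u^5/480 + u/2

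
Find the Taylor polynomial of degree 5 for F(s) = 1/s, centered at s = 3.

-(s - 3)^5/729 + (s - 3)^4/243 - (s - 3)^3/81 + (s - 3)^2/27 - (s - 3)/9 + 1/3

[(s - 3)^0] = 1/3;  [(s - 3)^1] = -1/9;  [(s - 3)^2] = 1/27;  [(s - 3)^3] = -1/81;  [(s - 3)^4] = 1/243;  [(s - 3)^5] = -1/729.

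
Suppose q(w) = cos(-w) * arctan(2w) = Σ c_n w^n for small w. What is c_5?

Write out both Maclaurin series and multiply, keeping only the needed powers.
[w^0] = 0;  [w^1] = 2;  [w^2] = 0;  [w^3] = -11/3;  [w^4] = 0;  [w^5] = 469/60.

469/60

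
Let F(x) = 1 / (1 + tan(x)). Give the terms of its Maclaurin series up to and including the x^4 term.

Use the geometric series for the reciprocal, then substitute.
F(0) = 1
F′(0) = -1
F′′(0) = 2
F′′′(0) = -8
F^(4)(0) = 40

5*x^4/3 - 4*x^3/3 + x^2 - x + 1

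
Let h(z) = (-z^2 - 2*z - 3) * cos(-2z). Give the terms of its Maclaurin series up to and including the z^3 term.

4*z^3 + 5*z^2 - 2*z - 3

Multiply each power in the prefactor through the base expansion.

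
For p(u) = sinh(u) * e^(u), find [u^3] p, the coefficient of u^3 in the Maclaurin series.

Write out both Maclaurin series and multiply, keeping only the needed powers.
So c_3 = p′′′(0)/3! = 2/3.

2/3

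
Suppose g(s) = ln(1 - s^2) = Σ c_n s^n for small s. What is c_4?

Differentiate repeatedly and evaluate at the center.
g(0) = 0
g′(0) = 0
g′′(0) = -2
g′′′(0) = 0
g^(4)(0) = -12
So c_4 = g^(4)(0)/4! = -1/2.

-1/2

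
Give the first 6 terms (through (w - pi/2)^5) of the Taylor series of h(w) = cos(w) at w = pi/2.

Differentiate repeatedly and evaluate at the center.
h(pi/2) = 0
h′(pi/2) = -1
h′′(pi/2) = 0
h′′′(pi/2) = 1
h^(4)(pi/2) = 0
h^(5)(pi/2) = -1
Then c_k = h^(k)(pi/2)/k! gives each Taylor coefficient.

-(w - pi/2)^5/120 + (w - pi/2)^3/6 - (w - pi/2)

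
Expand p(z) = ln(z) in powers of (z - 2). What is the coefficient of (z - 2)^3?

p(2) = ln(2)
p′(2) = 1/2
p′′(2) = -1/4
p′′′(2) = 1/4

1/24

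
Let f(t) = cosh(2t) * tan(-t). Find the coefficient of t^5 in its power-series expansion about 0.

-22/15

Write out both Maclaurin series and multiply, keeping only the needed powers.
f(0) = 0
f′(0) = -1
f′′(0) = 0
f′′′(0) = -14
f^(4)(0) = 0
f^(5)(0) = -176
So c_5 = f^(5)(0)/5! = -22/15.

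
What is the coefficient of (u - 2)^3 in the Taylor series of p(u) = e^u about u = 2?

e^(2)/6

p(2) = e^(2)
p′(2) = e^(2)
p′′(2) = e^(2)
p′′′(2) = e^(2)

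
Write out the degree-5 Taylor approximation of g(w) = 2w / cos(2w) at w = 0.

20*w^5/3 + 4*w^3 + 2*w

Invert the denominator's series and multiply.
g(0) = 0
g′(0) = 2
g′′(0) = 0
g′′′(0) = 24
g^(4)(0) = 0
g^(5)(0) = 800
The Taylor polynomial is Σ g^(k)(0)/k! · w^k.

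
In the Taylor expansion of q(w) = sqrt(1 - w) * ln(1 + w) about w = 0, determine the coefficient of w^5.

529/1920

Write out both Maclaurin series and multiply, keeping only the needed powers.
[w^0] = 0;  [w^1] = 1;  [w^2] = -1;  [w^3] = 11/24;  [w^4] = -5/12;  [w^5] = 529/1920.
So c_5 = q^(5)(0)/5! = 529/1920.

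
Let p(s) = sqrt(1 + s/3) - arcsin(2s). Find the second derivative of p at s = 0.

-1/36

Expand each term separately and add.
The coefficient of s^2 in the expansion is -1/72, so p′′(0) = 2! * (-1/72) = -1/36.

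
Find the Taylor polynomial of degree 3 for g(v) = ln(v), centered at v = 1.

Use the known series and substitute for the argument.
[(v - 1)^0] = 0;  [(v - 1)^1] = 1;  [(v - 1)^2] = -1/2;  [(v - 1)^3] = 1/3.

(v - 1)^3/3 - (v - 1)^2/2 + (v - 1)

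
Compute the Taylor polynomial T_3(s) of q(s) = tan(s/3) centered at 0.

[s^0] = 0;  [s^1] = 1/3;  [s^2] = 0;  [s^3] = 1/81.

s^3/81 + s/3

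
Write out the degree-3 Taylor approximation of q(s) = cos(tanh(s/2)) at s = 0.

Let u equal the inner series; expand the outer function in u and truncate.
q(0) = 1
q′(0) = 0
q′′(0) = -1/4
q′′′(0) = 0
Then c_k = q^(k)(0)/k! gives each Taylor coefficient.

1 - s^2/8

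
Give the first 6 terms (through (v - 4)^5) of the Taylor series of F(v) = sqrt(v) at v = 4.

7*(v - 4)^5/131072 - 5*(v - 4)^4/16384 + (v - 4)^3/512 - (v - 4)^2/64 + (v - 4)/4 + 2

F(4) = 2
F′(4) = 1/4
F′′(4) = -1/32
F′′′(4) = 3/256
F^(4)(4) = -15/2048
F^(5)(4) = 105/16384
Dividing each by k! gives the coefficients c_0, ..., c_5.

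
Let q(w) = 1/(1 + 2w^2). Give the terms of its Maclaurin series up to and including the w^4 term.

4*w^4 - 2*w^2 + 1

Compute the successive derivatives at the expansion point and divide by k!.
[w^0] = 1;  [w^1] = 0;  [w^2] = -2;  [w^3] = 0;  [w^4] = 4.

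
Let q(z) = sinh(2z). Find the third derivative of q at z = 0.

The coefficient of z^3 in the expansion is 4/3, so q′′′(0) = 3! * (4/3) = 8.

8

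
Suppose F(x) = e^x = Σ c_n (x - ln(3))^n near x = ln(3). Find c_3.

1/2

[(x - ln(3))^0] = 3;  [(x - ln(3))^1] = 3;  [(x - ln(3))^2] = 3/2;  [(x - ln(3))^3] = 1/2.
So c_3 = F′′′(ln(3))/3! = 1/2.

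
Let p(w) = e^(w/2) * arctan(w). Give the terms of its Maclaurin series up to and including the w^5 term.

103*w^5/640 - 7*w^4/48 - 5*w^3/24 + w^2/2 + w

Multiply the two series term by term and collect like powers.
p(0) = 0
p′(0) = 1
p′′(0) = 1
p′′′(0) = -5/4
p^(4)(0) = -7/2
p^(5)(0) = 309/16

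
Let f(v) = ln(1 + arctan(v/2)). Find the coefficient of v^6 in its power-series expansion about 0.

-1/720

Plug the Maclaurin series of the inner function into that of the outer and collect terms.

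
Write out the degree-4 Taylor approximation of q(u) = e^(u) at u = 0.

u^4/24 + u^3/6 + u^2/2 + u + 1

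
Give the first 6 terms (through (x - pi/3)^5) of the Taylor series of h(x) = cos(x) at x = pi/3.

-sqrt(3)*(x - pi/3)^5/240 + (x - pi/3)^4/48 + sqrt(3)*(x - pi/3)^3/12 - (x - pi/3)^2/4 - sqrt(3)*(x - pi/3)/2 + 1/2

[(x - pi/3)^0] = 1/2;  [(x - pi/3)^1] = -sqrt(3)/2;  [(x - pi/3)^2] = -1/4;  [(x - pi/3)^3] = sqrt(3)/12;  [(x - pi/3)^4] = 1/48;  [(x - pi/3)^5] = -sqrt(3)/240.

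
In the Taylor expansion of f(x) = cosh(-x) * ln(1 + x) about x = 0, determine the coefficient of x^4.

-1/2

Write out both Maclaurin series and multiply, keeping only the needed powers.
[x^0] = 0;  [x^1] = 1;  [x^2] = -1/2;  [x^3] = 5/6;  [x^4] = -1/2.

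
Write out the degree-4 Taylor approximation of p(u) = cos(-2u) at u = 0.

2*u^4/3 - 2*u^2 + 1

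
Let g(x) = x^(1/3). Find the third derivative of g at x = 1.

Differentiate repeatedly and evaluate at the center.
From the series, [(x - 1)^3] g = 5/81; multiply by 3! = 6 to get 10/27.

10/27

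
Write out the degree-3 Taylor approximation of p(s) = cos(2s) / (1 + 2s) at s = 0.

Write out both Maclaurin series and multiply, keeping only the needed powers.
p(0) = 1
p′(0) = -2
p′′(0) = 4
p′′′(0) = -24
Then c_k = p^(k)(0)/k! gives each Taylor coefficient.

-4*s^3 + 2*s^2 - 2*s + 1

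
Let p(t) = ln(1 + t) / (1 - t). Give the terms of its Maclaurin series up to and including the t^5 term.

Write out both Maclaurin series and multiply, keeping only the needed powers.
p(0) = 0
p′(0) = 1
p′′(0) = 1
p′′′(0) = 5
p^(4)(0) = 14
p^(5)(0) = 94

47*t^5/60 + 7*t^4/12 + 5*t^3/6 + t^2/2 + t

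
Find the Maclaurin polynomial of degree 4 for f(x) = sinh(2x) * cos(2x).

-8*x^3/3 + 2*x

Write out both Maclaurin series and multiply, keeping only the needed powers.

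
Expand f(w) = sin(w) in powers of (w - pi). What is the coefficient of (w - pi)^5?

-1/120

f(pi) = 0
f′(pi) = -1
f′′(pi) = 0
f′′′(pi) = 1
f^(4)(pi) = 0
f^(5)(pi) = -1
So c_5 = f^(5)(pi)/5! = -1/120.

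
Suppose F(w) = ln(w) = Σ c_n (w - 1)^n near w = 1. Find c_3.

1/3

F(1) = 0
F′(1) = 1
F′′(1) = -1
F′′′(1) = 2
The Taylor polynomial is Σ F^(k)(1)/k! · (w - 1)^k.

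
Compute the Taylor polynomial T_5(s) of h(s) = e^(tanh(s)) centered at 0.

-s^5/40 - 7*s^4/24 - s^3/6 + s^2/2 + s + 1

Let u equal the inner series; expand the outer function in u and truncate.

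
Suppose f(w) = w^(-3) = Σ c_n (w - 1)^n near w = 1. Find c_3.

-10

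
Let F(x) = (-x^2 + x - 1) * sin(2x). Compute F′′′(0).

-4

Distribute the polynomial across the series and collect like powers.
From the series, [x^3] F = -2/3; multiply by 3! = 6 to get -4.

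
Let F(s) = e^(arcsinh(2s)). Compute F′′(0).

Compose series: expand the inner function first, then feed it into the outer expansion.
The coefficient of s^2 in the expansion is 2, so F′′(0) = 2! * (2) = 4.

4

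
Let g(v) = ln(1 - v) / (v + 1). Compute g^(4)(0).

14

Use 1/(1 - r) = Σ r^k on the denominator, then take the Cauchy product.
From the series, [v^4] g = 7/12; multiply by 4! = 24 to get 14.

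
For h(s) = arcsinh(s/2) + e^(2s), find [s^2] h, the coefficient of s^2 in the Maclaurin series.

2

Expand each term separately and add.
h(0) = 1
h′(0) = 5/2
h′′(0) = 4
So c_2 = h′′(0)/2! = 2.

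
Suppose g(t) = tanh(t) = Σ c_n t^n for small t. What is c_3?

Use the known series and substitute for the argument.

-1/3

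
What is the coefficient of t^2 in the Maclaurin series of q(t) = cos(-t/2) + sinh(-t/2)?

-1/8

Expand each term separately and add.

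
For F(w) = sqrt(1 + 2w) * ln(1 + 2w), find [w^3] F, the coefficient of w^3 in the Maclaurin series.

Take the Cauchy product of the two expansions.
So c_3 = F′′′(0)/3! = -1/3.

-1/3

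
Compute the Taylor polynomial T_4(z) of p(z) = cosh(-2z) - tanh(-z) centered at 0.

Expand each term separately and add.
p(0) = 1
p′(0) = 1
p′′(0) = 4
p′′′(0) = -2
p^(4)(0) = 16
Then c_k = p^(k)(0)/k! gives each Taylor coefficient.

2*z^4/3 - z^3/3 + 2*z^2 + z + 1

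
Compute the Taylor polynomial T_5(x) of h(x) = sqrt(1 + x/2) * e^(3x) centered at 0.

Write out both Maclaurin series and multiply, keeping only the needed powers.
h(0) = 1
h′(0) = 13/4
h′′(0) = 167/16
h′′′(0) = 2127/64
h^(4)(0) = 26913/256
h^(5)(0) = 338757/1024
The Taylor polynomial is Σ h^(k)(0)/k! · x^k.

112919*x^5/40960 + 8971*x^4/2048 + 709*x^3/128 + 167*x^2/32 + 13*x/4 + 1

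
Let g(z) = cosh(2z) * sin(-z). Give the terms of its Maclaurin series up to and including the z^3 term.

Write out both Maclaurin series and multiply, keeping only the needed powers.

-11*z^3/6 - z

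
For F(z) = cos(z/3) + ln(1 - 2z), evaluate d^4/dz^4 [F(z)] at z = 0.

Add the two expansions coefficient-wise.
The coefficient of z^4 in the expansion is -7775/1944, so F^(4)(0) = 4! * (-7775/1944) = -7775/81.

-7775/81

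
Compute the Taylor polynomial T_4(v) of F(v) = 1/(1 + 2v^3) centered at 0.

1 - 2*v^3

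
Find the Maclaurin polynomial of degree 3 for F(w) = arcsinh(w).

Apply the Taylor formula c_k = f^(k)(a)/k!.
F(0) = 0
F′(0) = 1
F′′(0) = 0
F′′′(0) = -1

-w^3/6 + w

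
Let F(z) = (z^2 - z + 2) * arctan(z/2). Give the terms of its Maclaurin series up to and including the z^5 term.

-7*z^5/240 + z^4/24 + 5*z^3/12 - z^2/2 + z

Multiply each power in the prefactor through the base expansion.
F(0) = 0
F′(0) = 1
F′′(0) = -1
F′′′(0) = 5/2
F^(4)(0) = 1
F^(5)(0) = -7/2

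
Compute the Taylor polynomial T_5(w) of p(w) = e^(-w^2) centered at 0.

w^4/2 - w^2 + 1

[w^0] = 1;  [w^1] = 0;  [w^2] = -1;  [w^3] = 0;  [w^4] = 1/2;  [w^5] = 0.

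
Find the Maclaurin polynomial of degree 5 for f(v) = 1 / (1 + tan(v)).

-32*v^5/15 + 5*v^4/3 - 4*v^3/3 + v^2 - v + 1

Expand as Σ (-1)^k u^k with u equal to the inner function's series.
f(0) = 1
f′(0) = -1
f′′(0) = 2
f′′′(0) = -8
f^(4)(0) = 40
f^(5)(0) = -256
The Taylor polynomial is Σ f^(k)(0)/k! · v^k.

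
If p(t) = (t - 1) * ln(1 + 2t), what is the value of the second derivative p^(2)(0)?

Shift and add copies of the series according to the polynomial's terms.
The coefficient of t^2 in the expansion is 4, so p′′(0) = 2! * (4) = 8.

8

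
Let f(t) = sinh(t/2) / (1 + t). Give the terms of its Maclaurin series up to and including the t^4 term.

Multiply the two series term by term and collect like powers.
f(0) = 0
f′(0) = 1/2
f′′(0) = -1
f′′′(0) = 25/8
f^(4)(0) = -25/2

-25*t^4/48 + 25*t^3/48 - t^2/2 + t/2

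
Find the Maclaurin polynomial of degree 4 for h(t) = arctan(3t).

-9*t^3 + 3*t

h(0) = 0
h′(0) = 3
h′′(0) = 0
h′′′(0) = -54
h^(4)(0) = 0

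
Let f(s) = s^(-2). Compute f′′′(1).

-24

The coefficient of (s - 1)^3 in the expansion is -4, so f′′′(1) = 3! * (-4) = -24.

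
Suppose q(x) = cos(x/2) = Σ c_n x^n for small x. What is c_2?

Differentiate repeatedly and evaluate at the center.
[x^0] = 1;  [x^1] = 0;  [x^2] = -1/8.

-1/8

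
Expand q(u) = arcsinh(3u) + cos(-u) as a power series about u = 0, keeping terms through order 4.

u^4/24 - 9*u^3/2 - u^2/2 + 3*u + 1

Combine the two series term by term.
q(0) = 1
q′(0) = 3
q′′(0) = -1
q′′′(0) = -27
q^(4)(0) = 1
Then c_k = q^(k)(0)/k! gives each Taylor coefficient.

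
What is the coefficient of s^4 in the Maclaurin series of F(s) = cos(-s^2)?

Differentiate repeatedly and evaluate at the center.
F(0) = 1
F′(0) = 0
F′′(0) = 0
F′′′(0) = 0
F^(4)(0) = -12
So c_4 = F^(4)(0)/4! = -1/2.

-1/2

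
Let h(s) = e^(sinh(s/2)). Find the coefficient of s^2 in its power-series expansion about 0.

Substitute the inner expansion into the outer series and collect powers.
h(0) = 1
h′(0) = 1/2
h′′(0) = 1/4

1/8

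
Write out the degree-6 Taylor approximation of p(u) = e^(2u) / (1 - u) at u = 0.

331*u^6/45 + 109*u^5/15 + 7*u^4 + 19*u^3/3 + 5*u^2 + 3*u + 1

Expand each factor separately, then convolve coefficients.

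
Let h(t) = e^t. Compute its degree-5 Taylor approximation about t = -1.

(t + 1)^5*e^(-1)/120 + (t + 1)^4*e^(-1)/24 + (t + 1)^3*e^(-1)/6 + (t + 1)^2*e^(-1)/2 + (t + 1)*e^(-1) + e^(-1)

Apply the Taylor formula c_k = f^(k)(a)/k!.
[(t + 1)^0] = e^(-1);  [(t + 1)^1] = e^(-1);  [(t + 1)^2] = e^(-1)/2;  [(t + 1)^3] = e^(-1)/6;  [(t + 1)^4] = e^(-1)/24;  [(t + 1)^5] = e^(-1)/120.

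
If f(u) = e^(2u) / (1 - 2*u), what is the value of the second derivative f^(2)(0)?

Use 1/(1 - r) = Σ r^k on the denominator, then take the Cauchy product.
The coefficient of u^2 in the expansion is 10, so f′′(0) = 2! * (10) = 20.

20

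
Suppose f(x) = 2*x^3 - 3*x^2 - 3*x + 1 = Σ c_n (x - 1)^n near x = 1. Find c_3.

[(x - 1)^0] = -3;  [(x - 1)^1] = -3;  [(x - 1)^2] = 3;  [(x - 1)^3] = 2.
So c_3 = f′′′(1)/3! = 2.

2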